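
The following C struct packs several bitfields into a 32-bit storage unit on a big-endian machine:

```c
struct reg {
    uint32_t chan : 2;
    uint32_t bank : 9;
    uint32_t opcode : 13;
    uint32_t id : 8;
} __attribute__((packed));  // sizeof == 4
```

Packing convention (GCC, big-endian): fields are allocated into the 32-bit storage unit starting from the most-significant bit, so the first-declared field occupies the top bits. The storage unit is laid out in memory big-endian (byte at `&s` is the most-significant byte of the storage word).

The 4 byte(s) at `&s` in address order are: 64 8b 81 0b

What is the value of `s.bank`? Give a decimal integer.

292

[0]=0x64 [1]=0x8b [2]=0x81 [3]=0x0b (big-endian) → word 0x648b810b
chan:2 @ bit 30 → (0x648b810b>>30)&0x3 = 0x1
bank:9 @ bit 21 → (0x648b810b>>21)&0x1ff = 0x124  ←
opcode:13 @ bit 8 → (0x648b810b>>8)&0x1fff = 0xb81
id:8 @ bit 0 → (0x648b810b>>0)&0xff = 0xb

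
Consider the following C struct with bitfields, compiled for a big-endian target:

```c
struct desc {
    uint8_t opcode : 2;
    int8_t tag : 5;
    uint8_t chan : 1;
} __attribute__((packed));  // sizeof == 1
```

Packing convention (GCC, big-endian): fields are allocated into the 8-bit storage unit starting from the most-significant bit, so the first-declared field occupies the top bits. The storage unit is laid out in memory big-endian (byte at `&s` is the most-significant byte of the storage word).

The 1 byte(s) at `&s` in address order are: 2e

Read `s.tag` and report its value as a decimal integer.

[0]=0x2e (big-endian) → word 0x2e
opcode [6+:2] = (word>>6) & 0x3 = 0
tag [1+:5] = (word>>1) & 0x1f = 23  ←
chan [0+:1] = (word>>0) & 0x1 = 0
tag signed 5b, MSB=1: 23 - 32 = -9

-9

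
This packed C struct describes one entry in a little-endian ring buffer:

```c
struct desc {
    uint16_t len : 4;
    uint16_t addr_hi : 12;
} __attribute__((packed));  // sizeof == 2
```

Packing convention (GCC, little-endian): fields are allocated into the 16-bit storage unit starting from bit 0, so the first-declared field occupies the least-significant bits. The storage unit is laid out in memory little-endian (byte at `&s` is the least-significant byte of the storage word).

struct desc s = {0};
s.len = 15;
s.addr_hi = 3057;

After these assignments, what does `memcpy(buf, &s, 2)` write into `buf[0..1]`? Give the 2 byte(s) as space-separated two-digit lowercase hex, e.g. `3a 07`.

1f bf

len (4b) val=15 bits=0xf at bit 0: 0x000f
addr_hi (12b) val=3057 bits=0xbf1 at bit 4: 0xbf1f
word = 0xbf1f → little-endian bytes:
  [0]=0x1f  [1]=0xbf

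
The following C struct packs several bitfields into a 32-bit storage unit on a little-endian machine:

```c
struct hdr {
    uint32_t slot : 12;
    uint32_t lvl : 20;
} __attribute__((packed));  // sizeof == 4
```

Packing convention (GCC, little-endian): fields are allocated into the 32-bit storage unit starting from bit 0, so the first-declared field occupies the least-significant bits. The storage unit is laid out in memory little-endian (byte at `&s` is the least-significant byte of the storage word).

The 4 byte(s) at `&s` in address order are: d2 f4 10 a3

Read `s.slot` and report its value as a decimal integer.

[0]=0xd2 [1]=0xf4 [2]=0x10 [3]=0xa3 (little-endian) → word 0xa310f4d2
slot:12 @ bit 0 → (0xa310f4d2>>0)&0xfff = 0x4d2  ←
lvl:20 @ bit 12 → (0xa310f4d2>>12)&0xfffff = 0xa310f

1234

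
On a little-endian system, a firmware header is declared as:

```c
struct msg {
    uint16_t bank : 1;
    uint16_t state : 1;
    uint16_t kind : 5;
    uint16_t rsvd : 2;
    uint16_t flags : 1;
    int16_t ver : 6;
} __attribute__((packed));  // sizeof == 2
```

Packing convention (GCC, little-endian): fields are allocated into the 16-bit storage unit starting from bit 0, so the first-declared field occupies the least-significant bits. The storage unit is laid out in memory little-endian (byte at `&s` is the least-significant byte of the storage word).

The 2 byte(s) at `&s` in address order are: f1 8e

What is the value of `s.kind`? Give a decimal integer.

28

[0]=0xf1 [1]=0x8e (little-endian) → word 0x8ef1
bank [0+:1] = (word>>0) & 0x1 = 1
state [1+:1] = (word>>1) & 0x1 = 0
kind [2+:5] = (word>>2) & 0x1f = 28  ←
rsvd [7+:2] = (word>>7) & 0x3 = 1
flags [9+:1] = (word>>9) & 0x1 = 1
ver [10+:6] = (word>>10) & 0x3f = 35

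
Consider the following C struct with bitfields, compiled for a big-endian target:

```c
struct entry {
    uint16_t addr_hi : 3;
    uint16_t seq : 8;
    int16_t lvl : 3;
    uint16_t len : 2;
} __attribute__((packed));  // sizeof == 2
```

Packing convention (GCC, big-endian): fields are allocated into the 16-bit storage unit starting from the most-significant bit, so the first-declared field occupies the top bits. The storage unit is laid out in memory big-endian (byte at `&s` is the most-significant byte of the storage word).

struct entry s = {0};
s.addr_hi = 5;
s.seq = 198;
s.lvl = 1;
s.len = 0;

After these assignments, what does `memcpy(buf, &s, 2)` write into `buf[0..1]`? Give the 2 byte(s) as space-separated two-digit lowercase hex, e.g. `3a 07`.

b8 c4

addr_hi:3 = 5 → 0x5 << 13 → word 0xa000
seq:8 = 198 → 0xc6 << 5 → word 0xb8c0
lvl:3 = 1 → 0x1 << 2 → word 0xb8c4
len:2 = 0 → 0x0 << 0 → word 0xb8c4
word = 0xb8c4 → big-endian bytes:
  [0]=0xb8  [1]=0xc4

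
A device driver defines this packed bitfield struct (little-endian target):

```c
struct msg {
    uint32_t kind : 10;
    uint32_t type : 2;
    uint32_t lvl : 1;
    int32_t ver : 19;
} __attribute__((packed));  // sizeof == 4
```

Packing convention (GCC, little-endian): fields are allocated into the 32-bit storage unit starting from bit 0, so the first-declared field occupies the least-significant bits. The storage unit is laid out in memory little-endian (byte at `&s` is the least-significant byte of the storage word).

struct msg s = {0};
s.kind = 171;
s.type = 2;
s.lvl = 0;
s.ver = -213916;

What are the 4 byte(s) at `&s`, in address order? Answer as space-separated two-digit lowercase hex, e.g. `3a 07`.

ab 88 8c 97

kind:10 = 171 → 0xab << 0 → word 0x000000ab
type:2 = 2 → 0x2 << 10 → word 0x000008ab
lvl:1 = 0 → 0x0 << 12 → word 0x000008ab
ver:19 = -213916 → 0x4bc64 << 13 → word 0x978c88ab
word = 0x978c88ab → little-endian bytes:
  [0]=0xab  [1]=0x88  [2]=0x8c  [3]=0x97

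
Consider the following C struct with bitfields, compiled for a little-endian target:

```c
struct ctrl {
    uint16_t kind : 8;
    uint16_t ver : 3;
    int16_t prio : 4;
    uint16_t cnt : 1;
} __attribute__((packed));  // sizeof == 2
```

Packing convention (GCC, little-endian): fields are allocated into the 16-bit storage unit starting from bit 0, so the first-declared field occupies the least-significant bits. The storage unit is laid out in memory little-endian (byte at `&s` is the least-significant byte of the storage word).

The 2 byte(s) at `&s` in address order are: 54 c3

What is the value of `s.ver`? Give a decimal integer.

[0]=0x54 [1]=0xc3 (little-endian) → word 0xc354
kind:8 @ bit 0 → (0xc354>>0)&0xff = 0x54
ver:3 @ bit 8 → (0xc354>>8)&0x7 = 0x3  ←
prio:4 @ bit 11 → (0xc354>>11)&0xf = 0x8
cnt:1 @ bit 15 → (0xc354>>15)&0x1 = 0x1

3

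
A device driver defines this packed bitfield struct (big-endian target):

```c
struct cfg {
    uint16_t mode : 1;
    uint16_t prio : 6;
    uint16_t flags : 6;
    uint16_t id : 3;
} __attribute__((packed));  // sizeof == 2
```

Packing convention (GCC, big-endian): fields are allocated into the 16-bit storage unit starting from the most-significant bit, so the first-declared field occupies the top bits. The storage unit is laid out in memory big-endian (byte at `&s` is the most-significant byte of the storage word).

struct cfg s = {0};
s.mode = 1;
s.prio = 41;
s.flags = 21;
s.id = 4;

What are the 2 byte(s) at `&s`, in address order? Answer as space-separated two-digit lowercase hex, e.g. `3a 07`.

mode:1 = 1 → 0x1 << 15 → word 0x8000
prio:6 = 41 → 0x29 << 9 → word 0xd200
flags:6 = 21 → 0x15 << 3 → word 0xd2a8
id:3 = 4 → 0x4 << 0 → word 0xd2ac
word = 0xd2ac → big-endian bytes:
  [0]=0xd2  [1]=0xac

d2 ac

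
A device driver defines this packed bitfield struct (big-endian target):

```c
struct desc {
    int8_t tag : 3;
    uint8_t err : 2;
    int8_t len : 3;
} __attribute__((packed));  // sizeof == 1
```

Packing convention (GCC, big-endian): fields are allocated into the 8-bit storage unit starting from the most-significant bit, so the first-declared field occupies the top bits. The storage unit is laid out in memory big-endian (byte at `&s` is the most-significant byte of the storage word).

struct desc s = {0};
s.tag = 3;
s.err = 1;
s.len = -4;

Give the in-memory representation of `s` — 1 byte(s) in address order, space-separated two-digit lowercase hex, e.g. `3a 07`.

tag (3b) val=3 bits=0x3 at bit 5: 0x60
err (2b) val=1 bits=0x1 at bit 3: 0x68
len (3b) val=-4 bits=0x4 at bit 0: 0x6c
word = 0x6c → big-endian bytes:
  [0]=0x6c

6c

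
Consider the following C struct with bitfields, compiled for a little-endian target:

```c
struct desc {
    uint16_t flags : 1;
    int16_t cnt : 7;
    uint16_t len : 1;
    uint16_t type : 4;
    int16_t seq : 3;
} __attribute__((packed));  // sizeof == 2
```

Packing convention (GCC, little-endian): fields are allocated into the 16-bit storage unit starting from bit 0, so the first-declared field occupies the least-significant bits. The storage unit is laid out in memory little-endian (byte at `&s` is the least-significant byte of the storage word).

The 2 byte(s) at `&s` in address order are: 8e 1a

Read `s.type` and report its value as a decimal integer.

13

[0]=0x8e [1]=0x1a (little-endian) → word 0x1a8e
flags [0+:1] = (word>>0) & 0x1 = 0
cnt [1+:7] = (word>>1) & 0x7f = 71
len [8+:1] = (word>>8) & 0x1 = 0
type [9+:4] = (word>>9) & 0xf = 13  ←
seq [13+:3] = (word>>13) & 0x7 = 0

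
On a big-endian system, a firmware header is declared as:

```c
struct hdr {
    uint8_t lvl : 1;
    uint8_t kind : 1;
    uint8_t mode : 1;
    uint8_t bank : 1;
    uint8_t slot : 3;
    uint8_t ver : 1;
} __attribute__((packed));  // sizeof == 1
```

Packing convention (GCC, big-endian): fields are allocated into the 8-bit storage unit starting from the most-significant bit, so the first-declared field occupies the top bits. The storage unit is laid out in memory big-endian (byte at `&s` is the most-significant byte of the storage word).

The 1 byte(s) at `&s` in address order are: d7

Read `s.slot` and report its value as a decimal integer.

3

[0]=0xd7 (big-endian) → word 0xd7
lvl [7+:1] = (word>>7) & 0x1 = 1
kind [6+:1] = (word>>6) & 0x1 = 1
mode [5+:1] = (word>>5) & 0x1 = 0
bank [4+:1] = (word>>4) & 0x1 = 1
slot [1+:3] = (word>>1) & 0x7 = 3  ←
ver [0+:1] = (word>>0) & 0x1 = 1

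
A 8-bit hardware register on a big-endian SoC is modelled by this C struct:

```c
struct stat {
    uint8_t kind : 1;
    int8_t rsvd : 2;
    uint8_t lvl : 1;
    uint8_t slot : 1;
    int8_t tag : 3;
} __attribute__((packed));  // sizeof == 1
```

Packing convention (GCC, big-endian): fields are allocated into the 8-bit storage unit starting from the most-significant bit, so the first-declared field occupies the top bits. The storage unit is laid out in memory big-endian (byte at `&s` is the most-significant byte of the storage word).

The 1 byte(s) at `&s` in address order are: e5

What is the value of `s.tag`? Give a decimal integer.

-3

[0]=0xe5 (big-endian) → word 0xe5
kind:1 @ bit 7 → (0xe5>>7)&0x1 = 0x1
rsvd:2 @ bit 5 → (0xe5>>5)&0x3 = 0x3
lvl:1 @ bit 4 → (0xe5>>4)&0x1 = 0x0
slot:1 @ bit 3 → (0xe5>>3)&0x1 = 0x0
tag:3 @ bit 0 → (0xe5>>0)&0x7 = 0x5  ←
tag signed 3b, MSB=1: 5 - 8 = -3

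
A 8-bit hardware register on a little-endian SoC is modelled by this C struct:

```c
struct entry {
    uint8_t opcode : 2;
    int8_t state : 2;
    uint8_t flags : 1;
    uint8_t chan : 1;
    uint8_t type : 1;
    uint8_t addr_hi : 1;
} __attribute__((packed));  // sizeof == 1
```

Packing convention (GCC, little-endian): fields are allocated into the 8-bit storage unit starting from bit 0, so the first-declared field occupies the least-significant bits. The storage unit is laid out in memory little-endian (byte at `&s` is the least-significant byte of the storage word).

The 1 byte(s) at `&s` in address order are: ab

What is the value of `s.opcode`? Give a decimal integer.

3

[0]=0xab (little-endian) → word 0xab
opcode [0+:2] = (word>>0) & 0x3 = 3  ←
state [2+:2] = (word>>2) & 0x3 = 2
flags [4+:1] = (word>>4) & 0x1 = 0
chan [5+:1] = (word>>5) & 0x1 = 1
type [6+:1] = (word>>6) & 0x1 = 0
addr_hi [7+:1] = (word>>7) & 0x1 = 1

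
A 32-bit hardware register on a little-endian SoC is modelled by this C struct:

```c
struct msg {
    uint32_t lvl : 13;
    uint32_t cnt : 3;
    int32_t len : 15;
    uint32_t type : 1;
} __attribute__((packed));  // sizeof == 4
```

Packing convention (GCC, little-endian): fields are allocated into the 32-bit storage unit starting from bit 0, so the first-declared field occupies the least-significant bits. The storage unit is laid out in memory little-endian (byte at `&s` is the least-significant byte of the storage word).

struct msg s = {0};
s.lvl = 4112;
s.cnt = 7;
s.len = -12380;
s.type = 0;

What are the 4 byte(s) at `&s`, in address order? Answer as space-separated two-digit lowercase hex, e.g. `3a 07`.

lvl (13b) val=4112 bits=0x1010 at bit 0: 0x00001010
cnt (3b) val=7 bits=0x7 at bit 13: 0x0000f010
len (15b) val=-12380 bits=0x4fa4 at bit 16: 0x4fa4f010
type (1b) val=0 bits=0x0 at bit 31: 0x4fa4f010
word = 0x4fa4f010 → little-endian bytes:
  [0]=0x10  [1]=0xf0  [2]=0xa4  [3]=0x4f

10 f0 a4 4f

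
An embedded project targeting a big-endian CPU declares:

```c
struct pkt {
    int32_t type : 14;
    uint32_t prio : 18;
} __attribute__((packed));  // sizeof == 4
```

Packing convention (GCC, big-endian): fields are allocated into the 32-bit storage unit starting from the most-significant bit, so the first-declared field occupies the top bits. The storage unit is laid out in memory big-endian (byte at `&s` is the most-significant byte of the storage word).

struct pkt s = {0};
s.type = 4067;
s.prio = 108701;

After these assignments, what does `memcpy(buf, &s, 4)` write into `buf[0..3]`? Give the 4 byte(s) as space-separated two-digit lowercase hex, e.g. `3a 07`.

type:14 = 4067 → 0xfe3 << 18 → word 0x3f8c0000
prio:18 = 108701 → 0x1a89d << 0 → word 0x3f8da89d
word = 0x3f8da89d → big-endian bytes:
  [0]=0x3f  [1]=0x8d  [2]=0xa8  [3]=0x9d

3f 8d a8 9d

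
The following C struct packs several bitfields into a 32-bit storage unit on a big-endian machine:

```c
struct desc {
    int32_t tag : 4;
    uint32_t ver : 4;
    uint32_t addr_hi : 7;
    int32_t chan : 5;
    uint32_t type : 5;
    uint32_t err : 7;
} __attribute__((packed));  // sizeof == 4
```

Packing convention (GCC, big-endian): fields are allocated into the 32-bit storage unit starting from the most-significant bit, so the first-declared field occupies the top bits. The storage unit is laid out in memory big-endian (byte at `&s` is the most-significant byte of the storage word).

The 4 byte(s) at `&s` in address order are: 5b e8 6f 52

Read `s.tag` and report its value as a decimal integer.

[0]=0x5b [1]=0xe8 [2]=0x6f [3]=0x52 (big-endian) → word 0x5be86f52
tag:4 @ bit 28 → (0x5be86f52>>28)&0xf = 0x5  ←
ver:4 @ bit 24 → (0x5be86f52>>24)&0xf = 0xb
addr_hi:7 @ bit 17 → (0x5be86f52>>17)&0x7f = 0x74
chan:5 @ bit 12 → (0x5be86f52>>12)&0x1f = 0x6
type:5 @ bit 7 → (0x5be86f52>>7)&0x1f = 0x1e
err:7 @ bit 0 → (0x5be86f52>>0)&0x7f = 0x52
tag signed 4b, MSB=0: value = 5

5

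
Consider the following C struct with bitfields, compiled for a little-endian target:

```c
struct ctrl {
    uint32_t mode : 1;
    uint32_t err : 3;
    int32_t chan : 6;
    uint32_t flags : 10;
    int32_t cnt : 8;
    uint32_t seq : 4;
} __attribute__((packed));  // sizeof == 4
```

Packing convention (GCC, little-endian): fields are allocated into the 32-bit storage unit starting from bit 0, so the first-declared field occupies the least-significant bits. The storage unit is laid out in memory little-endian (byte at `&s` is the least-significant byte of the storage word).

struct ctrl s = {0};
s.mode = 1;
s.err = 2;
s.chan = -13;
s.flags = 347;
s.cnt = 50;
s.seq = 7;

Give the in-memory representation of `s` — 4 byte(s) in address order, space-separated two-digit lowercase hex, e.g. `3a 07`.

35 6f 25 73

mode (1b) val=1 bits=0x1 at bit 0: 0x00000001
err (3b) val=2 bits=0x2 at bit 1: 0x00000005
chan (6b) val=-13 bits=0x33 at bit 4: 0x00000335
flags (10b) val=347 bits=0x15b at bit 10: 0x00056f35
cnt (8b) val=50 bits=0x32 at bit 20: 0x03256f35
seq (4b) val=7 bits=0x7 at bit 28: 0x73256f35
word = 0x73256f35 → little-endian bytes:
  [0]=0x35  [1]=0x6f  [2]=0x25  [3]=0x73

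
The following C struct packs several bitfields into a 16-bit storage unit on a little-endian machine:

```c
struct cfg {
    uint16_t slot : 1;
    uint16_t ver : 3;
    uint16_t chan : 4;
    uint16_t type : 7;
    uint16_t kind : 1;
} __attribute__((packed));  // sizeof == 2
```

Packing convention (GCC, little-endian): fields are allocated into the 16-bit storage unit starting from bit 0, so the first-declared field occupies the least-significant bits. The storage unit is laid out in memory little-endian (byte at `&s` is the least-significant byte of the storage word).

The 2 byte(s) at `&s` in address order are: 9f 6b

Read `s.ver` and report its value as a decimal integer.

[0]=0x9f [1]=0x6b (little-endian) → word 0x6b9f
slot [0+:1] = (word>>0) & 0x1 = 1
ver [1+:3] = (word>>1) & 0x7 = 7  ←
chan [4+:4] = (word>>4) & 0xf = 9
type [8+:7] = (word>>8) & 0x7f = 107
kind [15+:1] = (word>>15) & 0x1 = 0

7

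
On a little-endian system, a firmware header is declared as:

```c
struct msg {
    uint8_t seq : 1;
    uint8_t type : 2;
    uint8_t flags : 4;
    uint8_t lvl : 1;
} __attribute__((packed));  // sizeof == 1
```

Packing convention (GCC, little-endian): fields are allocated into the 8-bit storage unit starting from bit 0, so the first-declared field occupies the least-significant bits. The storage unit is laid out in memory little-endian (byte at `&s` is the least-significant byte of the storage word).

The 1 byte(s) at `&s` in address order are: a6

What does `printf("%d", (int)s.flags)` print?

4

[0]=0xa6 (little-endian) → word 0xa6
seq:1 @ bit 0 → (0xa6>>0)&0x1 = 0x0
type:2 @ bit 1 → (0xa6>>1)&0x3 = 0x3
flags:4 @ bit 3 → (0xa6>>3)&0xf = 0x4  ←
lvl:1 @ bit 7 → (0xa6>>7)&0x1 = 0x1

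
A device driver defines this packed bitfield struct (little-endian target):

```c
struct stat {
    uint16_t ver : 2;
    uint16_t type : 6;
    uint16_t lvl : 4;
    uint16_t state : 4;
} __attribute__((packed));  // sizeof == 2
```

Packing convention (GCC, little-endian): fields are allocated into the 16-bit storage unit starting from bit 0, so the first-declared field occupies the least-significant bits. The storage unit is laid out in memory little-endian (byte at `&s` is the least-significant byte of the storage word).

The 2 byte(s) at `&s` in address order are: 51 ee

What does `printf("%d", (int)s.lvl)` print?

14

[0]=0x51 [1]=0xee (little-endian) → word 0xee51
ver:2 @ bit 0 → (0xee51>>0)&0x3 = 0x1
type:6 @ bit 2 → (0xee51>>2)&0x3f = 0x14
lvl:4 @ bit 8 → (0xee51>>8)&0xf = 0xe  ←
state:4 @ bit 12 → (0xee51>>12)&0xf = 0xe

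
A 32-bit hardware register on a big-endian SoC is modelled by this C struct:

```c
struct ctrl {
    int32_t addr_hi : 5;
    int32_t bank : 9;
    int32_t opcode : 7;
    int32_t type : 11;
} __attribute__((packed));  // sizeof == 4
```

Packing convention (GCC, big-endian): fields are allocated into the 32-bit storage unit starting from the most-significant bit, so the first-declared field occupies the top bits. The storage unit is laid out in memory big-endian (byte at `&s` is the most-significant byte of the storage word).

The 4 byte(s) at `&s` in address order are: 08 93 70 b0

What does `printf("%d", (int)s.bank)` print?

[0]=0x08 [1]=0x93 [2]=0x70 [3]=0xb0 (big-endian) → word 0x089370b0
addr_hi [27+:5] = (word>>27) & 0x1f = 1
bank [18+:9] = (word>>18) & 0x1ff = 36  ←
opcode [11+:7] = (word>>11) & 0x7f = 110
type [0+:11] = (word>>0) & 0x7ff = 176
bank signed 9b, MSB=0: value = 36

36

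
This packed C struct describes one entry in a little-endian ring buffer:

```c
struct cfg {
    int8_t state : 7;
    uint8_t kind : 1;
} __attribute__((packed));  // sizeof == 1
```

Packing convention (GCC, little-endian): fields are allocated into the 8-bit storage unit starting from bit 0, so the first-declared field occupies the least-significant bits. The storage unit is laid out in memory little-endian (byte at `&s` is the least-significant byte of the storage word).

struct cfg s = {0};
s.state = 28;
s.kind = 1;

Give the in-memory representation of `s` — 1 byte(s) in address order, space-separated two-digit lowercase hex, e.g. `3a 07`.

9c

state (7b) val=28 bits=0x1c at bit 0: 0x1c
kind (1b) val=1 bits=0x1 at bit 7: 0x9c
word = 0x9c → little-endian bytes:
  [0]=0x9c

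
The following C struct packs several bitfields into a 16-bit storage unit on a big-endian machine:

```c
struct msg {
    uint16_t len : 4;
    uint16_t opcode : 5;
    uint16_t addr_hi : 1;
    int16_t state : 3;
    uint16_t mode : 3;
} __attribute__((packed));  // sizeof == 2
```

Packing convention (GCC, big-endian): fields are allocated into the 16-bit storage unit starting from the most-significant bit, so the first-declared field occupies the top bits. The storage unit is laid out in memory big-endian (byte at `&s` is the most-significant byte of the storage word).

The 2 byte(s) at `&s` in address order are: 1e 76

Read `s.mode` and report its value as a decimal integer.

6

[0]=0x1e [1]=0x76 (big-endian) → word 0x1e76
len [12+:4] = (word>>12) & 0xf = 1
opcode [7+:5] = (word>>7) & 0x1f = 28
addr_hi [6+:1] = (word>>6) & 0x1 = 1
state [3+:3] = (word>>3) & 0x7 = 6
mode [0+:3] = (word>>0) & 0x7 = 6  ←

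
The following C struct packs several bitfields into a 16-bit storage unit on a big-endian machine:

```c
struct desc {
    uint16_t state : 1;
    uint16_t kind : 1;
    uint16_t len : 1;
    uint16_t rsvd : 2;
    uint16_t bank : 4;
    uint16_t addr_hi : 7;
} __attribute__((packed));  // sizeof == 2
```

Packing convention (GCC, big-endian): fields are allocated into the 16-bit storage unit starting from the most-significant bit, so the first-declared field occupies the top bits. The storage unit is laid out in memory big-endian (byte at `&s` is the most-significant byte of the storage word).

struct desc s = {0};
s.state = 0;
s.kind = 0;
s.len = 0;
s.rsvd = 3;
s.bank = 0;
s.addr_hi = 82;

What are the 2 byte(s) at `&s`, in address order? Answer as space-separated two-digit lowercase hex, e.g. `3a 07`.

18 52

[15+:1] state=0 & 0x1 = 0x0; word=0x0000
[14+:1] kind=0 & 0x1 = 0x0; word=0x0000
[13+:1] len=0 & 0x1 = 0x0; word=0x0000
[11+:2] rsvd=3 & 0x3 = 0x3; word=0x1800
[7+:4] bank=0 & 0xf = 0x0; word=0x1800
[0+:7] addr_hi=82 & 0x7f = 0x52; word=0x1852
word = 0x1852 → big-endian bytes:
  [0]=0x18  [1]=0x52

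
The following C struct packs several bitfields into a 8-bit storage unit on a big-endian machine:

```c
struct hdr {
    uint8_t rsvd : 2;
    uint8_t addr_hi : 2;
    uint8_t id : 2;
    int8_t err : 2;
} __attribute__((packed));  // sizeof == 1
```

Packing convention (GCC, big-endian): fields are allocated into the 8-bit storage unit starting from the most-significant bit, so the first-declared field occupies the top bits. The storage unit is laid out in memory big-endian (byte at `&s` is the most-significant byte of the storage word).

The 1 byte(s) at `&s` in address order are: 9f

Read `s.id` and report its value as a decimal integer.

3

[0]=0x9f (big-endian) → word 0x9f
rsvd:2 @ bit 6 → (0x9f>>6)&0x3 = 0x2
addr_hi:2 @ bit 4 → (0x9f>>4)&0x3 = 0x1
id:2 @ bit 2 → (0x9f>>2)&0x3 = 0x3  ←
err:2 @ bit 0 → (0x9f>>0)&0x3 = 0x3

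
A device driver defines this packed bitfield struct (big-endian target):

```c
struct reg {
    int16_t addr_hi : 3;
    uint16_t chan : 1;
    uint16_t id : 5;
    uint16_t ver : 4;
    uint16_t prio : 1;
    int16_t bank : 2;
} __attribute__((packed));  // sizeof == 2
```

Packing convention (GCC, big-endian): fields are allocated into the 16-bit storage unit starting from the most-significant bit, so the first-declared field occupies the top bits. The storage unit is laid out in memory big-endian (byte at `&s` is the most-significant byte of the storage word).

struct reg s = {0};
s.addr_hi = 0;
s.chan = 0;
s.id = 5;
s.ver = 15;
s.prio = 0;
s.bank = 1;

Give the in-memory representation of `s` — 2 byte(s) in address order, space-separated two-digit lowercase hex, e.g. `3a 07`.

addr_hi:3 = 0 → 0x0 << 13 → word 0x0000
chan:1 = 0 → 0x0 << 12 → word 0x0000
id:5 = 5 → 0x5 << 7 → word 0x0280
ver:4 = 15 → 0xf << 3 → word 0x02f8
prio:1 = 0 → 0x0 << 2 → word 0x02f8
bank:2 = 1 → 0x1 << 0 → word 0x02f9
word = 0x02f9 → big-endian bytes:
  [0]=0x02  [1]=0xf9

02 f9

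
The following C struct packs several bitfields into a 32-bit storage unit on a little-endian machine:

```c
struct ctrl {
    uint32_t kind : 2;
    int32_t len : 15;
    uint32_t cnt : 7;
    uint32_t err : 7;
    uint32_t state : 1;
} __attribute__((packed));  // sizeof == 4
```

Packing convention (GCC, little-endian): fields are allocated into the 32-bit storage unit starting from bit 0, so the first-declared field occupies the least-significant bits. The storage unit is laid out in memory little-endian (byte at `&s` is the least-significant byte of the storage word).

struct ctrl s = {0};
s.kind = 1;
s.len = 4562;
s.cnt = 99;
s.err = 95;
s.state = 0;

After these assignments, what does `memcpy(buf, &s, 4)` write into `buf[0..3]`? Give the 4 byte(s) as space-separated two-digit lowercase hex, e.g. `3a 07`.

49 47 c6 5f

kind:2 = 1 → 0x1 << 0 → word 0x00000001
len:15 = 4562 → 0x11d2 << 2 → word 0x00004749
cnt:7 = 99 → 0x63 << 17 → word 0x00c64749
err:7 = 95 → 0x5f << 24 → word 0x5fc64749
state:1 = 0 → 0x0 << 31 → word 0x5fc64749
word = 0x5fc64749 → little-endian bytes:
  [0]=0x49  [1]=0x47  [2]=0xc6  [3]=0x5f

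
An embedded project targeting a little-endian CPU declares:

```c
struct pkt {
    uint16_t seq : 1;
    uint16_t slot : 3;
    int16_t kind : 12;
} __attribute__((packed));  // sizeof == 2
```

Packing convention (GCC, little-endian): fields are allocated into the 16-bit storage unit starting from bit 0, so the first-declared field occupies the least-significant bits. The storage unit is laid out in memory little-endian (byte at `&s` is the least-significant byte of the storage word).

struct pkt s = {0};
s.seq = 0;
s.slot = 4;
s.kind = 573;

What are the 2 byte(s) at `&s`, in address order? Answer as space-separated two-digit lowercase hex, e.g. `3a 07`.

d8 23

seq (1b) val=0 bits=0x0 at bit 0: 0x0000
slot (3b) val=4 bits=0x4 at bit 1: 0x0008
kind (12b) val=573 bits=0x23d at bit 4: 0x23d8
word = 0x23d8 → little-endian bytes:
  [0]=0xd8  [1]=0x23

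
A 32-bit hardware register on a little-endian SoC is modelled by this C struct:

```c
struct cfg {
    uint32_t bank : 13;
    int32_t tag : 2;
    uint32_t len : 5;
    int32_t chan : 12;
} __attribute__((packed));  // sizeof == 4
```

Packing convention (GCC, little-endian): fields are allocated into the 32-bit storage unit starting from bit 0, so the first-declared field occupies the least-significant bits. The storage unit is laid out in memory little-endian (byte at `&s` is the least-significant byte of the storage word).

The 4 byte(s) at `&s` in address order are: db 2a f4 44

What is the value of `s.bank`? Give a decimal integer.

[0]=0xdb [1]=0x2a [2]=0xf4 [3]=0x44 (little-endian) → word 0x44f42adb
bank [0+:13] = (word>>0) & 0x1fff = 2779  ←
tag [13+:2] = (word>>13) & 0x3 = 1
len [15+:5] = (word>>15) & 0x1f = 8
chan [20+:12] = (word>>20) & 0xfff = 1103

2779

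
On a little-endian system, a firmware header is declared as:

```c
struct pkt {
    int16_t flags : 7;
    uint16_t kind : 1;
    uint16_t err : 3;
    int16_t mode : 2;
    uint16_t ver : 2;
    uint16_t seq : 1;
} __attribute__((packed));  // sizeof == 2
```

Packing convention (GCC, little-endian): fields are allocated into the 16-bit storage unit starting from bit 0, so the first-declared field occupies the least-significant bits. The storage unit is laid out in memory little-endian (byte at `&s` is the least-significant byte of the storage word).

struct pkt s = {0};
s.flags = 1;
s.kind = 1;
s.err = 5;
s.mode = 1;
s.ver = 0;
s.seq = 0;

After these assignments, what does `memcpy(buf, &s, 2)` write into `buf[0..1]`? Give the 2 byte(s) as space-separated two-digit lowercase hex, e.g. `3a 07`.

flags (7b) val=1 bits=0x1 at bit 0: 0x0001
kind (1b) val=1 bits=0x1 at bit 7: 0x0081
err (3b) val=5 bits=0x5 at bit 8: 0x0581
mode (2b) val=1 bits=0x1 at bit 11: 0x0d81
ver (2b) val=0 bits=0x0 at bit 13: 0x0d81
seq (1b) val=0 bits=0x0 at bit 15: 0x0d81
word = 0x0d81 → little-endian bytes:
  [0]=0x81  [1]=0x0d

81 0d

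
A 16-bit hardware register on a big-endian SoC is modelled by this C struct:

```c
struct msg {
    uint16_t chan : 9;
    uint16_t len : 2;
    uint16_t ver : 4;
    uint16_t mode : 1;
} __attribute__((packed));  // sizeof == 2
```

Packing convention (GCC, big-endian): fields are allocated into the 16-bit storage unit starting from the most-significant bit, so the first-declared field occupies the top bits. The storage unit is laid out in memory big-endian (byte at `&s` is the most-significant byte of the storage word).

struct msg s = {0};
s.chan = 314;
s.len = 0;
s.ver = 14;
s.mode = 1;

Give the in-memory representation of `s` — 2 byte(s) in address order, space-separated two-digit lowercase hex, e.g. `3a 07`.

chan:9 = 314 → 0x13a << 7 → word 0x9d00
len:2 = 0 → 0x0 << 5 → word 0x9d00
ver:4 = 14 → 0xe << 1 → word 0x9d1c
mode:1 = 1 → 0x1 << 0 → word 0x9d1d
word = 0x9d1d → big-endian bytes:
  [0]=0x9d  [1]=0x1d

9d 1d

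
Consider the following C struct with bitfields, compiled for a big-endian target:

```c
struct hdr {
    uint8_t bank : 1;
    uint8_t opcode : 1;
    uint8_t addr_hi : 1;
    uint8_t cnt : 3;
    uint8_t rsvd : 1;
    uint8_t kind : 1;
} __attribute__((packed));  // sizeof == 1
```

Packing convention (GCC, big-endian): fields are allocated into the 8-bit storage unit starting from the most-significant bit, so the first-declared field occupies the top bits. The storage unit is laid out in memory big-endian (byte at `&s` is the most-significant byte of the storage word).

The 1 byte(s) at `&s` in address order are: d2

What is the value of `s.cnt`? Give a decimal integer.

4

[0]=0xd2 (big-endian) → word 0xd2
bank [7+:1] = (word>>7) & 0x1 = 1
opcode [6+:1] = (word>>6) & 0x1 = 1
addr_hi [5+:1] = (word>>5) & 0x1 = 0
cnt [2+:3] = (word>>2) & 0x7 = 4  ←
rsvd [1+:1] = (word>>1) & 0x1 = 1
kind [0+:1] = (word>>0) & 0x1 = 0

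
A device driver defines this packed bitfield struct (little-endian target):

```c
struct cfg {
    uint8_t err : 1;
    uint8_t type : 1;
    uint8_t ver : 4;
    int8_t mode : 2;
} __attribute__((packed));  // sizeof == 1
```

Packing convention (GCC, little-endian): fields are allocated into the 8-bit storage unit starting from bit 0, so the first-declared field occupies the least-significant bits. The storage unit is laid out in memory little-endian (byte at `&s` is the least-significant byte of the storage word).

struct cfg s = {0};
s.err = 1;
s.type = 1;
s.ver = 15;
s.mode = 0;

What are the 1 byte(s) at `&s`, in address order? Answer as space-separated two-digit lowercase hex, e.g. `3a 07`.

3f

err:1 = 1 → 0x1 << 0 → word 0x01
type:1 = 1 → 0x1 << 1 → word 0x03
ver:4 = 15 → 0xf << 2 → word 0x3f
mode:2 = 0 → 0x0 << 6 → word 0x3f
word = 0x3f → little-endian bytes:
  [0]=0x3f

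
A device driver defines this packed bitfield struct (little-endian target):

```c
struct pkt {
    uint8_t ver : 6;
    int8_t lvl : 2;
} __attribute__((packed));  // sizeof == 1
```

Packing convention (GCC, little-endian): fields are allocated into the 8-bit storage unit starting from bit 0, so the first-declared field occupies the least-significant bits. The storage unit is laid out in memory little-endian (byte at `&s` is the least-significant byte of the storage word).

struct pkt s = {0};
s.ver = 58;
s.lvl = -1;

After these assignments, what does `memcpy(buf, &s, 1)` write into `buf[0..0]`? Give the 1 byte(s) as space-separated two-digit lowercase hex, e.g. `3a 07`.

fa

ver:6 = 58 → 0x3a << 0 → word 0x3a
lvl:2 = -1 → 0x3 << 6 → word 0xfa
word = 0xfa → little-endian bytes:
  [0]=0xfa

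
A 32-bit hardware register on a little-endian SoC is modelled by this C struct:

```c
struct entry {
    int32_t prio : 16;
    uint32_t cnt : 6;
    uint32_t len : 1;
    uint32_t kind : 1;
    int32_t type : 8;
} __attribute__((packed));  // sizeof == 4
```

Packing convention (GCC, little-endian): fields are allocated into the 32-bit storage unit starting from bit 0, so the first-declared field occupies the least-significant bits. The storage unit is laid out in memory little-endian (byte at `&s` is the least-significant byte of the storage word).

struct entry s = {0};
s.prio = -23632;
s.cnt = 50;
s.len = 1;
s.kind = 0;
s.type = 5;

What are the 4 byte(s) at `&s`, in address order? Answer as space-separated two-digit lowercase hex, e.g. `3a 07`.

b0 a3 72 05

[0+:16] prio=-23632 & 0xffff = 0xa3b0; word=0x0000a3b0
[16+:6] cnt=50 & 0x3f = 0x32; word=0x0032a3b0
[22+:1] len=1 & 0x1 = 0x1; word=0x0072a3b0
[23+:1] kind=0 & 0x1 = 0x0; word=0x0072a3b0
[24+:8] type=5 & 0xff = 0x5; word=0x0572a3b0
word = 0x0572a3b0 → little-endian bytes:
  [0]=0xb0  [1]=0xa3  [2]=0x72  [3]=0x05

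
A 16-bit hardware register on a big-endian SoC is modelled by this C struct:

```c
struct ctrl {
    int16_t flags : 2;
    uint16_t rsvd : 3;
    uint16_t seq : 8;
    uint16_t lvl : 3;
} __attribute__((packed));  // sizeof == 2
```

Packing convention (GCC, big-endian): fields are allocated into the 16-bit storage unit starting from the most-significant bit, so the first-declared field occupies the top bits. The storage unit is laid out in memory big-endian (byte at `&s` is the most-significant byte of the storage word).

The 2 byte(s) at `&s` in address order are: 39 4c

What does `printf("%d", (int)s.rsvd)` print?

7

[0]=0x39 [1]=0x4c (big-endian) → word 0x394c
flags [14+:2] = (word>>14) & 0x3 = 0
rsvd [11+:3] = (word>>11) & 0x7 = 7  ←
seq [3+:8] = (word>>3) & 0xff = 41
lvl [0+:3] = (word>>0) & 0x7 = 4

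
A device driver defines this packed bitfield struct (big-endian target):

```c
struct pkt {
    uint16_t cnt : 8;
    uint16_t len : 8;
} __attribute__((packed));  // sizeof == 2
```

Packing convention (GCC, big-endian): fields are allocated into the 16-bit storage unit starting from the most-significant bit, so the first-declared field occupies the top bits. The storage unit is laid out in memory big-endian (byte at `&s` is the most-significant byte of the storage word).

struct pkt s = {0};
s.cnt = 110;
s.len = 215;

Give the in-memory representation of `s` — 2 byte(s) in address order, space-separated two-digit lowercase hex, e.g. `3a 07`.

6e d7

[8+:8] cnt=110 & 0xff = 0x6e; word=0x6e00
[0+:8] len=215 & 0xff = 0xd7; word=0x6ed7
word = 0x6ed7 → big-endian bytes:
  [0]=0x6e  [1]=0xd7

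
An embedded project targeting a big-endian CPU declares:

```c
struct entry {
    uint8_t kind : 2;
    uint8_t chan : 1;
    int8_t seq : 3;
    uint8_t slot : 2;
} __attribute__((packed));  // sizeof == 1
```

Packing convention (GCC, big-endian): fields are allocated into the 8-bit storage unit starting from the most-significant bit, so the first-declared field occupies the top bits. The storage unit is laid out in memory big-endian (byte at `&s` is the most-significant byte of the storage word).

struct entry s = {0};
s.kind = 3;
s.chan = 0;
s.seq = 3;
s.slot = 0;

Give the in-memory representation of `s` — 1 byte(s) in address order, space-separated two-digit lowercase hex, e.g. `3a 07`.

cc

kind (2b) val=3 bits=0x3 at bit 6: 0xc0
chan (1b) val=0 bits=0x0 at bit 5: 0xc0
seq (3b) val=3 bits=0x3 at bit 2: 0xcc
slot (2b) val=0 bits=0x0 at bit 0: 0xcc
word = 0xcc → big-endian bytes:
  [0]=0xcc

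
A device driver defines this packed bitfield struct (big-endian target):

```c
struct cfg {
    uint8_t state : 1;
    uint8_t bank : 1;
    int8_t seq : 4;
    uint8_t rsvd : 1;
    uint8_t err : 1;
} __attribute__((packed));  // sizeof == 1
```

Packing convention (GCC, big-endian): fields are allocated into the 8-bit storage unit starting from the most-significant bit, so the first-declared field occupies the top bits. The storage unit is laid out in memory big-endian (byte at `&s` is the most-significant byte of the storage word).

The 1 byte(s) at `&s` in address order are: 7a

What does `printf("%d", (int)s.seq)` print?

-2

[0]=0x7a (big-endian) → word 0x7a
state:1 @ bit 7 → (0x7a>>7)&0x1 = 0x0
bank:1 @ bit 6 → (0x7a>>6)&0x1 = 0x1
seq:4 @ bit 2 → (0x7a>>2)&0xf = 0xe  ←
rsvd:1 @ bit 1 → (0x7a>>1)&0x1 = 0x1
err:1 @ bit 0 → (0x7a>>0)&0x1 = 0x0
seq signed 4b, MSB=1: 14 - 16 = -2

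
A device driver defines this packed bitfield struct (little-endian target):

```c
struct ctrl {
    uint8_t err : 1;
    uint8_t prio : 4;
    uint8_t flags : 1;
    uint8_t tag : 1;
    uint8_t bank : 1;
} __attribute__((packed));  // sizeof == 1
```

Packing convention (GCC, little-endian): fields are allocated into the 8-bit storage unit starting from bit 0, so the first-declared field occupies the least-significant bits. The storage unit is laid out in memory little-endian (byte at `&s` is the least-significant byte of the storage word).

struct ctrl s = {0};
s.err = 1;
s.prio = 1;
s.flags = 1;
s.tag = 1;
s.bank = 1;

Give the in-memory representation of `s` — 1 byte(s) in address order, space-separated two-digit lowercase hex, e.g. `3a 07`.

e3

err:1 = 1 → 0x1 << 0 → word 0x01
prio:4 = 1 → 0x1 << 1 → word 0x03
flags:1 = 1 → 0x1 << 5 → word 0x23
tag:1 = 1 → 0x1 << 6 → word 0x63
bank:1 = 1 → 0x1 << 7 → word 0xe3
word = 0xe3 → little-endian bytes:
  [0]=0xe3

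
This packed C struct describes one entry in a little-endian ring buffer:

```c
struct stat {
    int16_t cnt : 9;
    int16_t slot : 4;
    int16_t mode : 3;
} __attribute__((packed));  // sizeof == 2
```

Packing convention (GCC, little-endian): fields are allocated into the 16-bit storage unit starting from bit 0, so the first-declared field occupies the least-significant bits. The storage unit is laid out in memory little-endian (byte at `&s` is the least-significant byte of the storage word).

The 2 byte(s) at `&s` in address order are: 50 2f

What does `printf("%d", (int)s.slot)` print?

7

[0]=0x50 [1]=0x2f (little-endian) → word 0x2f50
cnt [0+:9] = (word>>0) & 0x1ff = 336
slot [9+:4] = (word>>9) & 0xf = 7  ←
mode [13+:3] = (word>>13) & 0x7 = 1
slot signed 4b, MSB=0: value = 7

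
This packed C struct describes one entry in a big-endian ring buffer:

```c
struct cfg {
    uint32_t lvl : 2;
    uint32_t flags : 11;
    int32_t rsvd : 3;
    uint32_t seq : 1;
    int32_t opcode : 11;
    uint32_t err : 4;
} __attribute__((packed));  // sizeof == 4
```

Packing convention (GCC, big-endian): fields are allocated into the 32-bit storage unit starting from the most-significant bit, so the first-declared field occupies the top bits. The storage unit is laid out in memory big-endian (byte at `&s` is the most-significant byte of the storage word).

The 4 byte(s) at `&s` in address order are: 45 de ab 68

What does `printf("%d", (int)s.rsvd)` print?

[0]=0x45 [1]=0xde [2]=0xab [3]=0x68 (big-endian) → word 0x45deab68
lvl [30+:2] = (word>>30) & 0x3 = 1
flags [19+:11] = (word>>19) & 0x7ff = 187
rsvd [16+:3] = (word>>16) & 0x7 = 6  ←
seq [15+:1] = (word>>15) & 0x1 = 1
opcode [4+:11] = (word>>4) & 0x7ff = 694
err [0+:4] = (word>>0) & 0xf = 8
rsvd signed 3b, MSB=1: 6 - 8 = -2

-2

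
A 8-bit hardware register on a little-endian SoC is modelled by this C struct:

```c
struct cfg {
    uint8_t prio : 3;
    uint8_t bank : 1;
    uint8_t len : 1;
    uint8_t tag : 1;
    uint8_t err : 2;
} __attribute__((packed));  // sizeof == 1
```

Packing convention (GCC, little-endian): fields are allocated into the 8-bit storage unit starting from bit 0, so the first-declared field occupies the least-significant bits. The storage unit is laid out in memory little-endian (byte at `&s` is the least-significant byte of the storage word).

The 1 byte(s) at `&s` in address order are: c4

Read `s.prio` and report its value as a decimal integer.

4

[0]=0xc4 (little-endian) → word 0xc4
prio:3 @ bit 0 → (0xc4>>0)&0x7 = 0x4  ←
bank:1 @ bit 3 → (0xc4>>3)&0x1 = 0x0
len:1 @ bit 4 → (0xc4>>4)&0x1 = 0x0
tag:1 @ bit 5 → (0xc4>>5)&0x1 = 0x0
err:2 @ bit 6 → (0xc4>>6)&0x3 = 0x3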